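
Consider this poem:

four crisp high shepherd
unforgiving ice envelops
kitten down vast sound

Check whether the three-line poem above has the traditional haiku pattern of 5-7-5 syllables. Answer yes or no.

No

Line 1: four(1) + crisp(1) + high(1) + shepherd(2) = 5 ✓
Line 2: unforgiving(4) + ice(1) + envelops(3) = 8 (expected 7)
Line 3: kitten(2) + down(1) + vast(1) + sound(1) = 5 ✓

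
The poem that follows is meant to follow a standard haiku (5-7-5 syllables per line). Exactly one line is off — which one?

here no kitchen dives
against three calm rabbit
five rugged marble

Line 2

Line 1: here(1) + no(1) + kitchen(2) + dives(1) = 5 ✓
Line 2: against(2) + three(1) + calm(1) + rabbit(2) = 6 (expected 7)
Line 3: five(1) + rugged(2) + marble(2) = 5 ✓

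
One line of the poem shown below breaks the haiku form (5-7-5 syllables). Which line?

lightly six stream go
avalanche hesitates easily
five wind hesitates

Line 2

Line 1: "lightly six stream go": 2+1+1+1 = 5 ✓
Line 2: "avalanche hesitates easily": 3+3+3 = 9 (expected 7)
Line 3: "five wind hesitates": 1+1+3 = 5 ✓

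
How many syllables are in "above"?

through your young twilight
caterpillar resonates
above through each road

2

"above" has 2 syllables.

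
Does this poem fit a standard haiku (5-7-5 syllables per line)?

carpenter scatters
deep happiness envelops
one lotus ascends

Line 1: carpenter (3), scatters (2) → 5 ✓
Line 2: deep (1), happiness (3), envelops (3) → 7 ✓
Line 3: one (1), lotus (2), ascends (2) → 5 ✓

Yes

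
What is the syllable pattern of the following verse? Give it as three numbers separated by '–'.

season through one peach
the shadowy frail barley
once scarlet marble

Line 1: "season through one peach": 2+1+1+1 = 5
Line 2: "the shadowy frail barley": 1+3+1+2 = 7
Line 3: "once scarlet marble": 1+2+2 = 5

5–7–5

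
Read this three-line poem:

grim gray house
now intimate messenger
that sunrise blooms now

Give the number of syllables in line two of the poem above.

Line two: "now intimate messenger": 1+3+3 = 7

7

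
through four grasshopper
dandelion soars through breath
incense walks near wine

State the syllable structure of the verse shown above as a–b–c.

Line 1: through (1), four (1), grasshopper (3) → 5
Line 2: dandelion (4), soars (1), through (1), breath (1) → 7
Line 3: incense (2), walks (1), near (1), wine (1) → 5

5–7–5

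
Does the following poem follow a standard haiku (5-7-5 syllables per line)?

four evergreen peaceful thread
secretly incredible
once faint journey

Line 1: four (1), evergreen (3), peaceful (2), thread (1) → 7 (expected 5)
Line 2: secretly (3), incredible (4) → 7 ✓
Line 3: once (1), faint (1), journey (2) → 4 (expected 5)

No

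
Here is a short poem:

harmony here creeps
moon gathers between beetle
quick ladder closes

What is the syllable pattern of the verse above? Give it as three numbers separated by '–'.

Line 1: harmony(3) + here(1) + creeps(1) = 5
Line 2: moon(1) + gathers(2) + between(2) + beetle(2) = 7
Line 3: quick(1) + ladder(2) + closes(2) = 5

5–7–5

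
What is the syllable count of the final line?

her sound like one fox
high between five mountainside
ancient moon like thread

The final line: ancient(2) + moon(1) + like(1) + thread(1) = 5

5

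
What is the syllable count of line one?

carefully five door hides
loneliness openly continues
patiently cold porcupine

6

Line one: "carefully five door hides": 3+1+1+1 = 6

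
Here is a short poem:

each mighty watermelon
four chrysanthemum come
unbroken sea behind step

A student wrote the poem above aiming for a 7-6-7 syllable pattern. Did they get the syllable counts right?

Yes

Line 1: "each mighty watermelon": 1+2+4 = 7 ✓
Line 2: "four chrysanthemum come": 1+4+1 = 6 ✓
Line 3: "unbroken sea behind step": 3+1+2+1 = 7 ✓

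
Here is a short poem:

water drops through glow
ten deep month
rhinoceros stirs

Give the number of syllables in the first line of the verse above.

5

The first line: water(2) + drops(1) + through(1) + glow(1) = 5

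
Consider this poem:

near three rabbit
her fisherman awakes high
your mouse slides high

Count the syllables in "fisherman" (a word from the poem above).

"fisherman" has 3 syllables.

3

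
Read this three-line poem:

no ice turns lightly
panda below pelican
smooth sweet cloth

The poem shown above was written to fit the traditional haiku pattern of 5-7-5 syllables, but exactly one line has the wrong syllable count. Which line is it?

Line 3

Line 1: "no ice turns lightly": 1+1+1+2 = 5 ✓
Line 2: "panda below pelican": 2+2+3 = 7 ✓
Line 3: "smooth sweet cloth": 1+1+1 = 3 (expected 5)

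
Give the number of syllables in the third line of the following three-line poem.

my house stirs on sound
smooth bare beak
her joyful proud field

5

The third line: "her joyful proud field": 1+2+1+1 = 5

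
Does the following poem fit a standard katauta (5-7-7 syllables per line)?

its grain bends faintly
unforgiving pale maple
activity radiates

Yes

Line 1: its(1) + grain(1) + bends(1) + faintly(2) = 5 ✓
Line 2: unforgiving(4) + pale(1) + maple(2) = 7 ✓
Line 3: activity(4) + radiates(3) = 7 ✓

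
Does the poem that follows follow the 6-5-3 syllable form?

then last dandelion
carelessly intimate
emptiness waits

No

Line 1: "then last dandelion": 1+1+4 = 6 ✓
Line 2: "carelessly intimate": 3+3 = 6 (expected 5)
Line 3: "emptiness waits": 3+1 = 4 (expected 3)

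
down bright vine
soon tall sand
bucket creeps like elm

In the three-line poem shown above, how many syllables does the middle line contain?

The middle line: "soon tall sand": 1+1+1 = 3

3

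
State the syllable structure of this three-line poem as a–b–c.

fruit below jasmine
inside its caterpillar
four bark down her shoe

5–7–5

Line 1: fruit(1) + below(2) + jasmine(2) = 5
Line 2: inside(2) + its(1) + caterpillar(4) = 7
Line 3: four(1) + bark(1) + down(1) + her(1) + shoe(1) = 5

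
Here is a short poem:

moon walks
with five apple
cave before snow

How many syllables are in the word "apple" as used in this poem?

2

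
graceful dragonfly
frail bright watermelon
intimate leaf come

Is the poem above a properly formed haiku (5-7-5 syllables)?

Line 1: "graceful dragonfly": 2+3 = 5 ✓
Line 2: "frail bright watermelon": 1+1+4 = 6 (expected 7)
Line 3: "intimate leaf come": 3+1+1 = 5 ✓

No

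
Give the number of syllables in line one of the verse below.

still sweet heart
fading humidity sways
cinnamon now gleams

Line one: still(1) + sweet(1) + heart(1) = 3

3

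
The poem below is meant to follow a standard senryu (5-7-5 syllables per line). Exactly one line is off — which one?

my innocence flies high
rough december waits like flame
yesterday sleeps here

Line 1

Line 1: my(1) + innocence(3) + flies(1) + high(1) = 6 (expected 5)
Line 2: rough(1) + december(3) + waits(1) + like(1) + flame(1) = 7 ✓
Line 3: yesterday(3) + sleeps(1) + here(1) = 5 ✓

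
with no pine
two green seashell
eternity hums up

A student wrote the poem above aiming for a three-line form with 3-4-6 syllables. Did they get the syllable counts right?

Yes

Line 1: "with no pine": 1+1+1 = 3 ✓
Line 2: "two green seashell": 1+1+2 = 4 ✓
Line 3: "eternity hums up": 4+1+1 = 6 ✓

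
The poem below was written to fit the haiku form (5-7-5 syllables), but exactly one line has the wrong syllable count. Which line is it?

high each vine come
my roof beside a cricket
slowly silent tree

Line 1: high (1), each (1), vine (1), come (1) → 4 (expected 5)
Line 2: my (1), roof (1), beside (2), a (1), cricket (2) → 7 ✓
Line 3: slowly (2), silent (2), tree (1) → 5 ✓

Line 1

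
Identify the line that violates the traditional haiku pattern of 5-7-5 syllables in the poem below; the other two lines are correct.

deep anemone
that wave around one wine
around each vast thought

The second line

Line 1: deep(1) + anemone(4) = 5 ✓
Line 2: that(1) + wave(1) + around(2) + one(1) + wine(1) = 6 (expected 7)
Line 3: around(2) + each(1) + vast(1) + thought(1) = 5 ✓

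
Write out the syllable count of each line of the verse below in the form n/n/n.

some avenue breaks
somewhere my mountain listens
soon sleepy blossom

Line 1: "some avenue breaks": 1+3+1 = 5
Line 2: "somewhere my mountain listens": 2+1+2+2 = 7
Line 3: "soon sleepy blossom": 1+2+2 = 5

5/7/5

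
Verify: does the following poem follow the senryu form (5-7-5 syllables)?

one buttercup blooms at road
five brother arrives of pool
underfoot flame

No

Line 1: one (1), buttercup (3), blooms (1), at (1), road (1) → 7 (expected 5)
Line 2: five (1), brother (2), arrives (2), of (1), pool (1) → 7 ✓
Line 3: underfoot (3), flame (1) → 4 (expected 5)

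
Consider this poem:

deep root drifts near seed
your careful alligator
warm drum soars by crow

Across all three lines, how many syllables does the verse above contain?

Line 1: deep(1) + root(1) + drifts(1) + near(1) + seed(1) = 5
Line 2: your(1) + careful(2) + alligator(4) = 7
Line 3: warm(1) + drum(1) + soars(1) + by(1) + crow(1) = 5
Total: 5 + 7 + 5 = 17

17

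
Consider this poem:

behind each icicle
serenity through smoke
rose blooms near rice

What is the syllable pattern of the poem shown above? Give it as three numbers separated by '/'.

6/6/4

Line 1: behind (2), each (1), icicle (3) → 6
Line 2: serenity (4), through (1), smoke (1) → 6
Line 3: rose (1), blooms (1), near (1), rice (1) → 4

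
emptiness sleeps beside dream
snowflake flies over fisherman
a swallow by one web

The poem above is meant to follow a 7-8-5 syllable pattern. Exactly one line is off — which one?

Line 3

Line 1: "emptiness sleeps beside dream": 3+1+2+1 = 7 ✓
Line 2: "snowflake flies over fisherman": 2+1+2+3 = 8 ✓
Line 3: "a swallow by one web": 1+2+1+1+1 = 6 (expected 5)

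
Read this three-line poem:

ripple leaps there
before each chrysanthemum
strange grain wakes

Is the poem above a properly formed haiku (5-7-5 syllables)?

No

Line 1: ripple (2), leaps (1), there (1) → 4 (expected 5)
Line 2: before (2), each (1), chrysanthemum (4) → 7 ✓
Line 3: strange (1), grain (1), wakes (1) → 3 (expected 5)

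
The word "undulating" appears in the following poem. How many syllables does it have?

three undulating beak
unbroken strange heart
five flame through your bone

"undulating" has 4 syllables.

4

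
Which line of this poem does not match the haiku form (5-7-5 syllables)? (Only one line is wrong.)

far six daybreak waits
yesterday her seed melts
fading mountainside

Line 2

Line 1: "far six daybreak waits": 1+1+2+1 = 5 ✓
Line 2: "yesterday her seed melts": 3+1+1+1 = 6 (expected 7)
Line 3: "fading mountainside": 2+3 = 5 ✓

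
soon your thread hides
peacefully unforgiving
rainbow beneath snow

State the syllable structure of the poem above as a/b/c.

4/7/5

Line 1: "soon your thread hides": 1+1+1+1 = 4
Line 2: "peacefully unforgiving": 3+4 = 7
Line 3: "rainbow beneath snow": 2+2+1 = 5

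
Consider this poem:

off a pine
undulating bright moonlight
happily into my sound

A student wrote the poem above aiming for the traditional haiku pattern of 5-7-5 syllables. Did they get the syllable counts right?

Line 1: "off a pine": 1+1+1 = 3 (expected 5)
Line 2: "undulating bright moonlight": 4+1+2 = 7 ✓
Line 3: "happily into my sound": 3+2+1+1 = 7 (expected 5)

No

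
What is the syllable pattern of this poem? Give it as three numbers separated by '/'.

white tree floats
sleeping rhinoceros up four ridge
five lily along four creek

3/9/7

Line 1: white (1), tree (1), floats (1) → 3
Line 2: sleeping (2), rhinoceros (4), up (1), four (1), ridge (1) → 9
Line 3: five (1), lily (2), along (2), four (1), creek (1) → 7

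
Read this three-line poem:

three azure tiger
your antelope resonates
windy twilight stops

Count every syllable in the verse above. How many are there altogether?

17

Line 1: three(1) + azure(2) + tiger(2) = 5
Line 2: your(1) + antelope(3) + resonates(3) = 7
Line 3: windy(2) + twilight(2) + stops(1) = 5
Total: 5 + 7 + 5 = 17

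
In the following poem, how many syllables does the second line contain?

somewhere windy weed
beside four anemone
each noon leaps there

7

The second line: "beside four anemone": 2+1+4 = 7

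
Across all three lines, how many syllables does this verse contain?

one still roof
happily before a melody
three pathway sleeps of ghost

18

Line 1: one (1), still (1), roof (1) → 3
Line 2: happily (3), before (2), a (1), melody (3) → 9
Line 3: three (1), pathway (2), sleeps (1), of (1), ghost (1) → 6
Total: 3 + 9 + 6 = 18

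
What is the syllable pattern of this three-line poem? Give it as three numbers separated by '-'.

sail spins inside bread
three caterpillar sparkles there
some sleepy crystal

5-8-5

Line 1: sail(1) + spins(1) + inside(2) + bread(1) = 5
Line 2: three(1) + caterpillar(4) + sparkles(2) + there(1) = 8
Line 3: some(1) + sleepy(2) + crystal(2) = 5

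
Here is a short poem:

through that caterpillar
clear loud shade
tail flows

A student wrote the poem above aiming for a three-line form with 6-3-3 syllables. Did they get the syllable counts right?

No

Line 1: through(1) + that(1) + caterpillar(4) = 6 ✓
Line 2: clear(1) + loud(1) + shade(1) = 3 ✓
Line 3: tail(1) + flows(1) = 2 (expected 3)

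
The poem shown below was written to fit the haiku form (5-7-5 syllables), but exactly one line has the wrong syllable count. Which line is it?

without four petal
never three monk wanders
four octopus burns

Line 1: without(2) + four(1) + petal(2) = 5 ✓
Line 2: never(2) + three(1) + monk(1) + wanders(2) = 6 (expected 7)
Line 3: four(1) + octopus(3) + burns(1) = 5 ✓

Line 2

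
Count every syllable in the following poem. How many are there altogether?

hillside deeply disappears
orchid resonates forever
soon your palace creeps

Line 1: hillside (2), deeply (2), disappears (3) → 7
Line 2: orchid (2), resonates (3), forever (3) → 8
Line 3: soon (1), your (1), palace (2), creeps (1) → 5
Total: 7 + 8 + 5 = 20

20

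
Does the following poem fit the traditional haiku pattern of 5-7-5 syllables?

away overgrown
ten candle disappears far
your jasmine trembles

Line 1: away (2), overgrown (3) → 5 ✓
Line 2: ten (1), candle (2), disappears (3), far (1) → 7 ✓
Line 3: your (1), jasmine (2), trembles (2) → 5 ✓

Yes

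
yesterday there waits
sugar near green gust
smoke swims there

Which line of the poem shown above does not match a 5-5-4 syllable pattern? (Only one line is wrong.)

Line 1: yesterday(3) + there(1) + waits(1) = 5 ✓
Line 2: sugar(2) + near(1) + green(1) + gust(1) = 5 ✓
Line 3: smoke(1) + swims(1) + there(1) = 3 (expected 4)

Line 3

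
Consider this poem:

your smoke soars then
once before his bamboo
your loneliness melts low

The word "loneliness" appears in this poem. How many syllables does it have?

3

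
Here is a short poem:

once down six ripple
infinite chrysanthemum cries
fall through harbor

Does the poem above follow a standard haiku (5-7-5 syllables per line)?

Line 1: once(1) + down(1) + six(1) + ripple(2) = 5 ✓
Line 2: infinite(3) + chrysanthemum(4) + cries(1) = 8 (expected 7)
Line 3: fall(1) + through(1) + harbor(2) = 4 (expected 5)

No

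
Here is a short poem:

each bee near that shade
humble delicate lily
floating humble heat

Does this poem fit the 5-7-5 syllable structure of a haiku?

Line 1: each(1) + bee(1) + near(1) + that(1) + shade(1) = 5 ✓
Line 2: humble(2) + delicate(3) + lily(2) = 7 ✓
Line 3: floating(2) + humble(2) + heat(1) = 5 ✓

Yes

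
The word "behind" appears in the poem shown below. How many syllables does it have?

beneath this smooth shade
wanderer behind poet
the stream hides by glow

2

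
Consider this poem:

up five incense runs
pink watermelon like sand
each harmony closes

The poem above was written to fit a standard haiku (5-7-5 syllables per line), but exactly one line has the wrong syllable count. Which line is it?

Line 3

Line 1: "up five incense runs": 1+1+2+1 = 5 ✓
Line 2: "pink watermelon like sand": 1+4+1+1 = 7 ✓
Line 3: "each harmony closes": 1+3+2 = 6 (expected 5)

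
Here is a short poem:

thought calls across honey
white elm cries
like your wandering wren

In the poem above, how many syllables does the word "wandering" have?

"wandering" has 3 syllables.

3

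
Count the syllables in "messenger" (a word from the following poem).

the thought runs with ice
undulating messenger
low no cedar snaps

"messenger" has 3 syllables.

3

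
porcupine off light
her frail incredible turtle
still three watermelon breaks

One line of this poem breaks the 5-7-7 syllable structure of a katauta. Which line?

Line 1: porcupine(3) + off(1) + light(1) = 5 ✓
Line 2: her(1) + frail(1) + incredible(4) + turtle(2) = 8 (expected 7)
Line 3: still(1) + three(1) + watermelon(4) + breaks(1) = 7 ✓

The second line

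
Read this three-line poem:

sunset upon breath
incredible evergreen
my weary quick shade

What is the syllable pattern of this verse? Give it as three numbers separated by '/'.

Line 1: sunset (2), upon (2), breath (1) → 5
Line 2: incredible (4), evergreen (3) → 7
Line 3: my (1), weary (2), quick (1), shade (1) → 5

5/7/5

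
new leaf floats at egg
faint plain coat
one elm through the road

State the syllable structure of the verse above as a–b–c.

Line 1: "new leaf floats at egg": 1+1+1+1+1 = 5
Line 2: "faint plain coat": 1+1+1 = 3
Line 3: "one elm through the road": 1+1+1+1+1 = 5

5–3–5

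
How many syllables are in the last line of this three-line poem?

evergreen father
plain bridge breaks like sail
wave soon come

3

The last line: wave(1) + soon(1) + come(1) = 3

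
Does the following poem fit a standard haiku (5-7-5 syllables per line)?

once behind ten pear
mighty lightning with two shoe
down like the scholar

Yes

Line 1: once(1) + behind(2) + ten(1) + pear(1) = 5 ✓
Line 2: mighty(2) + lightning(2) + with(1) + two(1) + shoe(1) = 7 ✓
Line 3: down(1) + like(1) + the(1) + scholar(2) = 5 ✓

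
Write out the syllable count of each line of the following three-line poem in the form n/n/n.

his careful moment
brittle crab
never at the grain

5/3/5

Line 1: his (1), careful (2), moment (2) → 5
Line 2: brittle (2), crab (1) → 3
Line 3: never (2), at (1), the (1), grain (1) → 5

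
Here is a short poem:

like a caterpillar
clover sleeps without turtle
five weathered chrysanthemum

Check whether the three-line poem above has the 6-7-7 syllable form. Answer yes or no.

Yes

Line 1: "like a caterpillar": 1+1+4 = 6 ✓
Line 2: "clover sleeps without turtle": 2+1+2+2 = 7 ✓
Line 3: "five weathered chrysanthemum": 1+2+4 = 7 ✓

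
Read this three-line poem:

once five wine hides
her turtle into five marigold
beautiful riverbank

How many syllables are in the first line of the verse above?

4

The first line: once (1), five (1), wine (1), hides (1) → 4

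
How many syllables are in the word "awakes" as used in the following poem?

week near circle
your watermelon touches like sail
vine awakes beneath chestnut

2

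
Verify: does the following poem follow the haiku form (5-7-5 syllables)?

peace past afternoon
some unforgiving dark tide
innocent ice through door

Line 1: "peace past afternoon": 1+1+3 = 5 ✓
Line 2: "some unforgiving dark tide": 1+4+1+1 = 7 ✓
Line 3: "innocent ice through door": 3+1+1+1 = 6 (expected 5)

No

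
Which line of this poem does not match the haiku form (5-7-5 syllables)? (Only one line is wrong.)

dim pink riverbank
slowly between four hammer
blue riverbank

The third line

Line 1: "dim pink riverbank": 1+1+3 = 5 ✓
Line 2: "slowly between four hammer": 2+2+1+2 = 7 ✓
Line 3: "blue riverbank": 1+3 = 4 (expected 5)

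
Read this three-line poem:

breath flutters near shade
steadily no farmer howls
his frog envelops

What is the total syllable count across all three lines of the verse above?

Line 1: "breath flutters near shade": 1+2+1+1 = 5
Line 2: "steadily no farmer howls": 3+1+2+1 = 7
Line 3: "his frog envelops": 1+1+3 = 5
Total: 5 + 7 + 5 = 17

17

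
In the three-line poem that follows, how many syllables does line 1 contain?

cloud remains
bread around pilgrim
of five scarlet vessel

Line 1: cloud(1) + remains(2) = 3

3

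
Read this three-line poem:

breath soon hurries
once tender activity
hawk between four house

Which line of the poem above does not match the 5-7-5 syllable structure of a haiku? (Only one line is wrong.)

Line 1: breath (1), soon (1), hurries (2) → 4 (expected 5)
Line 2: once (1), tender (2), activity (4) → 7 ✓
Line 3: hawk (1), between (2), four (1), house (1) → 5 ✓

Line 1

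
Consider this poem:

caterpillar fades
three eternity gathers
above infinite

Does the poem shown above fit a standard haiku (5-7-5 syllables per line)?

Yes

Line 1: "caterpillar fades": 4+1 = 5 ✓
Line 2: "three eternity gathers": 1+4+2 = 7 ✓
Line 3: "above infinite": 2+3 = 5 ✓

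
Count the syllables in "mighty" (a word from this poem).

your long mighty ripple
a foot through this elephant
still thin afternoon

2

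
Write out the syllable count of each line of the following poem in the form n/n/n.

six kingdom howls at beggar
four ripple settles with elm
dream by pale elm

Line 1: six (1), kingdom (2), howls (1), at (1), beggar (2) → 7
Line 2: four (1), ripple (2), settles (2), with (1), elm (1) → 7
Line 3: dream (1), by (1), pale (1), elm (1) → 4

7/7/4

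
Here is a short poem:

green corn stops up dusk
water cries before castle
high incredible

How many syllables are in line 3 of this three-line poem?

Line 3: high (1), incredible (4) → 5

5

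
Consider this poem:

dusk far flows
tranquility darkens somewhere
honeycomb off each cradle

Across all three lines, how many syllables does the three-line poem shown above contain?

Line 1: dusk(1) + far(1) + flows(1) = 3
Line 2: tranquility(4) + darkens(2) + somewhere(2) = 8
Line 3: honeycomb(3) + off(1) + each(1) + cradle(2) = 7
Total: 3 + 8 + 7 = 18

18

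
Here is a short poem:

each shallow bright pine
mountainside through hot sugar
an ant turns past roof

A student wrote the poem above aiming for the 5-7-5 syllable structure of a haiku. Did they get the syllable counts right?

Line 1: "each shallow bright pine": 1+2+1+1 = 5 ✓
Line 2: "mountainside through hot sugar": 3+1+1+2 = 7 ✓
Line 3: "an ant turns past roof": 1+1+1+1+1 = 5 ✓

Yes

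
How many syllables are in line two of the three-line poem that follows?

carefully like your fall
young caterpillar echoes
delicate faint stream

7

Line two: young (1), caterpillar (4), echoes (2) → 7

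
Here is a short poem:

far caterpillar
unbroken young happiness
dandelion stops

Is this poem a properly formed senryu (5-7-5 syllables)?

Yes

Line 1: far(1) + caterpillar(4) = 5 ✓
Line 2: unbroken(3) + young(1) + happiness(3) = 7 ✓
Line 3: dandelion(4) + stops(1) = 5 ✓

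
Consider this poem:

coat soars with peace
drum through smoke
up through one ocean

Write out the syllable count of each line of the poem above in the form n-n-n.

Line 1: "coat soars with peace": 1+1+1+1 = 4
Line 2: "drum through smoke": 1+1+1 = 3
Line 3: "up through one ocean": 1+1+1+2 = 5

4-3-5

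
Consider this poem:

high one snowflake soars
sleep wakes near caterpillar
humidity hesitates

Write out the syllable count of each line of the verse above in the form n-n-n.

Line 1: high(1) + one(1) + snowflake(2) + soars(1) = 5
Line 2: sleep(1) + wakes(1) + near(1) + caterpillar(4) = 7
Line 3: humidity(4) + hesitates(3) = 7

5-7-7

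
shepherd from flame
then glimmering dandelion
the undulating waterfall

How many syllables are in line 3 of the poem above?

Line 3: the (1), undulating (4), waterfall (3) → 8

8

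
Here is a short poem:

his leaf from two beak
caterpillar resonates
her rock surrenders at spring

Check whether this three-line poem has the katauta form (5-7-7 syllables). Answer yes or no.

Yes

Line 1: "his leaf from two beak": 1+1+1+1+1 = 5 ✓
Line 2: "caterpillar resonates": 4+3 = 7 ✓
Line 3: "her rock surrenders at spring": 1+1+3+1+1 = 7 ✓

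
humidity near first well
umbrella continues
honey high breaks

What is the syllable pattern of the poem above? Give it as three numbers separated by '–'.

Line 1: "humidity near first well": 4+1+1+1 = 7
Line 2: "umbrella continues": 3+3 = 6
Line 3: "honey high breaks": 2+1+1 = 4

7–6–4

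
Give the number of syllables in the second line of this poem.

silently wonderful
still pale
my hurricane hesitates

The second line: still(1) + pale(1) = 2

2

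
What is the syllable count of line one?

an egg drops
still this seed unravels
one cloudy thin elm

3

Line one: an(1) + egg(1) + drops(1) = 3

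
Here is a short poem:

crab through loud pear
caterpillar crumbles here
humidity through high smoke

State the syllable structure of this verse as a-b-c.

4-7-7

Line 1: crab (1), through (1), loud (1), pear (1) → 4
Line 2: caterpillar (4), crumbles (2), here (1) → 7
Line 3: humidity (4), through (1), high (1), smoke (1) → 7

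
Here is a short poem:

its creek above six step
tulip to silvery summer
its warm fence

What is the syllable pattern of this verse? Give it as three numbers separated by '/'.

Line 1: "its creek above six step": 1+1+2+1+1 = 6
Line 2: "tulip to silvery summer": 2+1+3+2 = 8
Line 3: "its warm fence": 1+1+1 = 3

6/8/3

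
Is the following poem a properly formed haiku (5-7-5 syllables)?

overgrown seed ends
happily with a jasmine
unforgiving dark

Yes

Line 1: "overgrown seed ends": 3+1+1 = 5 ✓
Line 2: "happily with a jasmine": 3+1+1+2 = 7 ✓
Line 3: "unforgiving dark": 4+1 = 5 ✓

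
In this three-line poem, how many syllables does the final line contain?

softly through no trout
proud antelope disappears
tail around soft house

5

The final line: "tail around soft house": 1+2+1+1 = 5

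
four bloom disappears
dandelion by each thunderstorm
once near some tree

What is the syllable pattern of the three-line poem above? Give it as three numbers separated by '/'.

5/9/4

Line 1: four(1) + bloom(1) + disappears(3) = 5
Line 2: dandelion(4) + by(1) + each(1) + thunderstorm(3) = 9
Line 3: once(1) + near(1) + some(1) + tree(1) = 4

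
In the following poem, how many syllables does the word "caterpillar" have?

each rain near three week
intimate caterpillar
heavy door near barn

"caterpillar" has 4 syllables.

4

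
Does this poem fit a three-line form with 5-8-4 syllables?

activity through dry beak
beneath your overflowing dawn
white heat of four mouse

Line 1: "activity through dry beak": 4+1+1+1 = 7 (expected 5)
Line 2: "beneath your overflowing dawn": 2+1+4+1 = 8 ✓
Line 3: "white heat of four mouse": 1+1+1+1+1 = 5 (expected 4)

No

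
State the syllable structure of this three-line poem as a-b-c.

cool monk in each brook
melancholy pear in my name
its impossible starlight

Line 1: cool(1) + monk(1) + in(1) + each(1) + brook(1) = 5
Line 2: melancholy(4) + pear(1) + in(1) + my(1) + name(1) = 8
Line 3: its(1) + impossible(4) + starlight(2) = 7

5-8-7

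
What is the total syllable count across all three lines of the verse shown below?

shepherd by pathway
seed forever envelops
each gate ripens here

17

Line 1: "shepherd by pathway": 2+1+2 = 5
Line 2: "seed forever envelops": 1+3+3 = 7
Line 3: "each gate ripens here": 1+1+2+1 = 5
Total: 5 + 7 + 5 = 17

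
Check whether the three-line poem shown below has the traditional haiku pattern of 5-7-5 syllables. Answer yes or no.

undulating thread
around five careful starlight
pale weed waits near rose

Line 1: "undulating thread": 4+1 = 5 ✓
Line 2: "around five careful starlight": 2+1+2+2 = 7 ✓
Line 3: "pale weed waits near rose": 1+1+1+1+1 = 5 ✓

Yes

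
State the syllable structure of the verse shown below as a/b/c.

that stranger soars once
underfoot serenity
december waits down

Line 1: that(1) + stranger(2) + soars(1) + once(1) = 5
Line 2: underfoot(3) + serenity(4) = 7
Line 3: december(3) + waits(1) + down(1) = 5

5/7/5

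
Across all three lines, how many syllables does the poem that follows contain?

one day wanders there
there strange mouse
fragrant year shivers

Line 1: "one day wanders there": 1+1+2+1 = 5
Line 2: "there strange mouse": 1+1+1 = 3
Line 3: "fragrant year shivers": 2+1+2 = 5
Total: 5 + 3 + 5 = 13

13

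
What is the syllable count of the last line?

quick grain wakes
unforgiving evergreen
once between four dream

5

The last line: once (1), between (2), four (1), dream (1) → 5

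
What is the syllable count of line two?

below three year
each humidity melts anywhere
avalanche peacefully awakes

9

Line two: each (1), humidity (4), melts (1), anywhere (3) → 9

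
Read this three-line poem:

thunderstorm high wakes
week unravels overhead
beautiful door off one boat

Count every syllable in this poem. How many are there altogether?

19

Line 1: "thunderstorm high wakes": 3+1+1 = 5
Line 2: "week unravels overhead": 1+3+3 = 7
Line 3: "beautiful door off one boat": 3+1+1+1+1 = 7
Total: 5 + 7 + 7 = 19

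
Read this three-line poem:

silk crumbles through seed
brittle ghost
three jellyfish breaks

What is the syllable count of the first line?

5

The first line: silk (1), crumbles (2), through (1), seed (1) → 5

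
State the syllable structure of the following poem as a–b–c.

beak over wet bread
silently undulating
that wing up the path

Line 1: beak(1) + over(2) + wet(1) + bread(1) = 5
Line 2: silently(3) + undulating(4) = 7
Line 3: that(1) + wing(1) + up(1) + the(1) + path(1) = 5

5–7–5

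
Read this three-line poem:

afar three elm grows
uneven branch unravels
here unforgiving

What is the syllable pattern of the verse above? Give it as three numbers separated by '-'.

Line 1: "afar three elm grows": 2+1+1+1 = 5
Line 2: "uneven branch unravels": 3+1+3 = 7
Line 3: "here unforgiving": 1+4 = 5

5-7-5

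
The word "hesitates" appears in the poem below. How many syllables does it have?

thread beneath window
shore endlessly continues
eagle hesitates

3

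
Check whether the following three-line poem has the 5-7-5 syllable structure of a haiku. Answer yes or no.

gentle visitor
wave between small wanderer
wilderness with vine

Line 1: "gentle visitor": 2+3 = 5 ✓
Line 2: "wave between small wanderer": 1+2+1+3 = 7 ✓
Line 3: "wilderness with vine": 3+1+1 = 5 ✓

Yes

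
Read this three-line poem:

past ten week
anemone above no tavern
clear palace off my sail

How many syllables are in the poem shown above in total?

Line 1: past(1) + ten(1) + week(1) = 3
Line 2: anemone(4) + above(2) + no(1) + tavern(2) = 9
Line 3: clear(1) + palace(2) + off(1) + my(1) + sail(1) = 6
Total: 3 + 9 + 6 = 18

18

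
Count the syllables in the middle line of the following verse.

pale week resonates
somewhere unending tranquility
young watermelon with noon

9

The middle line: "somewhere unending tranquility": 2+3+4 = 9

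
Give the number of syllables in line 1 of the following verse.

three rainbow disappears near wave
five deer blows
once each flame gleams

Line 1: three(1) + rainbow(2) + disappears(3) + near(1) + wave(1) = 8

8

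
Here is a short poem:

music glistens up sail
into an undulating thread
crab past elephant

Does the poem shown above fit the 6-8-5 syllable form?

Line 1: music(2) + glistens(2) + up(1) + sail(1) = 6 ✓
Line 2: into(2) + an(1) + undulating(4) + thread(1) = 8 ✓
Line 3: crab(1) + past(1) + elephant(3) = 5 ✓

Yes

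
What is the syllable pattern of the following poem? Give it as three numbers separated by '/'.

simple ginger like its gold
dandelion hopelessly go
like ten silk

Line 1: simple (2), ginger (2), like (1), its (1), gold (1) → 7
Line 2: dandelion (4), hopelessly (3), go (1) → 8
Line 3: like (1), ten (1), silk (1) → 3

7/8/3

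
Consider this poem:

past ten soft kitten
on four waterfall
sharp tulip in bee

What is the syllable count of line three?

Line three: "sharp tulip in bee": 1+2+1+1 = 5

5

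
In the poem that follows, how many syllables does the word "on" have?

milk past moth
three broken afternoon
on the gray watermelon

"on" has 1 syllable.

1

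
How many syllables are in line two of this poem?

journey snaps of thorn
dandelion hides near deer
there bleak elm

7

Line two: dandelion (4), hides (1), near (1), deer (1) → 7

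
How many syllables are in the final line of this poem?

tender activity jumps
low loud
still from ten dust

4

The final line: still (1), from (1), ten (1), dust (1) → 4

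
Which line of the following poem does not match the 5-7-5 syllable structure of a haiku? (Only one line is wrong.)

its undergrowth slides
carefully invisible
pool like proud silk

Line 3

Line 1: its(1) + undergrowth(3) + slides(1) = 5 ✓
Line 2: carefully(3) + invisible(4) = 7 ✓
Line 3: pool(1) + like(1) + proud(1) + silk(1) = 4 (expected 5)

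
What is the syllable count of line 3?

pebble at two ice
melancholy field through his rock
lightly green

Line 3: lightly (2), green (1) → 3

3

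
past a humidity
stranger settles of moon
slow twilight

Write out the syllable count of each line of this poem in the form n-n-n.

6-6-3

Line 1: past (1), a (1), humidity (4) → 6
Line 2: stranger (2), settles (2), of (1), moon (1) → 6
Line 3: slow (1), twilight (2) → 3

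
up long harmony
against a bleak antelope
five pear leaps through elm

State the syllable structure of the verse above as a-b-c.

5-7-5

Line 1: "up long harmony": 1+1+3 = 5
Line 2: "against a bleak antelope": 2+1+1+3 = 7
Line 3: "five pear leaps through elm": 1+1+1+1+1 = 5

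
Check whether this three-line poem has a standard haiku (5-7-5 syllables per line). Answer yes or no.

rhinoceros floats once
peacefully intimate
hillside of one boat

No

Line 1: "rhinoceros floats once": 4+1+1 = 6 (expected 5)
Line 2: "peacefully intimate": 3+3 = 6 (expected 7)
Line 3: "hillside of one boat": 2+1+1+1 = 5 ✓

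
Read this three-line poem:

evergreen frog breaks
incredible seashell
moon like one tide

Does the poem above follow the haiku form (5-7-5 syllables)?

No

Line 1: evergreen (3), frog (1), breaks (1) → 5 ✓
Line 2: incredible (4), seashell (2) → 6 (expected 7)
Line 3: moon (1), like (1), one (1), tide (1) → 4 (expected 5)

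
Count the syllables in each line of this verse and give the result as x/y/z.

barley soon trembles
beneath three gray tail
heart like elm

Line 1: "barley soon trembles": 2+1+2 = 5
Line 2: "beneath three gray tail": 2+1+1+1 = 5
Line 3: "heart like elm": 1+1+1 = 3

5/5/3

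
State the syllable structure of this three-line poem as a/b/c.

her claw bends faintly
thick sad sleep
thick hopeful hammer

Line 1: "her claw bends faintly": 1+1+1+2 = 5
Line 2: "thick sad sleep": 1+1+1 = 3
Line 3: "thick hopeful hammer": 1+2+2 = 5

5/3/5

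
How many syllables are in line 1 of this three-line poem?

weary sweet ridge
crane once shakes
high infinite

Line 1: weary(2) + sweet(1) + ridge(1) = 4

4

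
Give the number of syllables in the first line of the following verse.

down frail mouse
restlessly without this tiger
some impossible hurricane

3

The first line: down (1), frail (1), mouse (1) → 3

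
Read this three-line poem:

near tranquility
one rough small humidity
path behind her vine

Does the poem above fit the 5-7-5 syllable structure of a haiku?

Line 1: near(1) + tranquility(4) = 5 ✓
Line 2: one(1) + rough(1) + small(1) + humidity(4) = 7 ✓
Line 3: path(1) + behind(2) + her(1) + vine(1) = 5 ✓

Yes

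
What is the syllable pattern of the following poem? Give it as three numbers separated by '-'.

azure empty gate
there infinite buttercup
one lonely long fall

Line 1: azure(2) + empty(2) + gate(1) = 5
Line 2: there(1) + infinite(3) + buttercup(3) = 7
Line 3: one(1) + lonely(2) + long(1) + fall(1) = 5

5-7-5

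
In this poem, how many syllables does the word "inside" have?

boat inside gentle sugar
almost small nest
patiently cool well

2

"inside" has 2 syllables.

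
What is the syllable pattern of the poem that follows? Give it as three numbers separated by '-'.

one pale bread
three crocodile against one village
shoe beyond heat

3-9-4

Line 1: one(1) + pale(1) + bread(1) = 3
Line 2: three(1) + crocodile(3) + against(2) + one(1) + village(2) = 9
Line 3: shoe(1) + beyond(2) + heat(1) = 4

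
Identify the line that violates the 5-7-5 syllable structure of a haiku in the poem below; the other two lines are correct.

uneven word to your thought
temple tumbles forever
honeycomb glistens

Line 1: "uneven word to your thought": 3+1+1+1+1 = 7 (expected 5)
Line 2: "temple tumbles forever": 2+2+3 = 7 ✓
Line 3: "honeycomb glistens": 3+2 = 5 ✓

The first line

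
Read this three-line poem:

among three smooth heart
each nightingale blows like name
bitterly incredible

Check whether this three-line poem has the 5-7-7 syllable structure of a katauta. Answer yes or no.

Yes

Line 1: among(2) + three(1) + smooth(1) + heart(1) = 5 ✓
Line 2: each(1) + nightingale(3) + blows(1) + like(1) + name(1) = 7 ✓
Line 3: bitterly(3) + incredible(4) = 7 ✓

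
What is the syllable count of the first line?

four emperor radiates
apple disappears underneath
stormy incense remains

The first line: "four emperor radiates": 1+3+3 = 7

7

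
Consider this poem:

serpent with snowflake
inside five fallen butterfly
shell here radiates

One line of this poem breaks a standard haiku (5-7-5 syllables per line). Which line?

Line 1: serpent(2) + with(1) + snowflake(2) = 5 ✓
Line 2: inside(2) + five(1) + fallen(2) + butterfly(3) = 8 (expected 7)
Line 3: shell(1) + here(1) + radiates(3) = 5 ✓

The second line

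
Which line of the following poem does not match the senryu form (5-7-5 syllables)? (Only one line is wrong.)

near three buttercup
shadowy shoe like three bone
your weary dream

Line 1: "near three buttercup": 1+1+3 = 5 ✓
Line 2: "shadowy shoe like three bone": 3+1+1+1+1 = 7 ✓
Line 3: "your weary dream": 1+2+1 = 4 (expected 5)

Line 3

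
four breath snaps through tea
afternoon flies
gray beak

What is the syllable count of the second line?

4

The second line: afternoon(3) + flies(1) = 4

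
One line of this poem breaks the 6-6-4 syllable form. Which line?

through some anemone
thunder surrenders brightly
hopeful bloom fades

Line 2

Line 1: through(1) + some(1) + anemone(4) = 6 ✓
Line 2: thunder(2) + surrenders(3) + brightly(2) = 7 (expected 6)
Line 3: hopeful(2) + bloom(1) + fades(1) = 4 ✓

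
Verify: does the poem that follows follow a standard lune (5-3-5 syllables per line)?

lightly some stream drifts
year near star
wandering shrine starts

Yes

Line 1: lightly(2) + some(1) + stream(1) + drifts(1) = 5 ✓
Line 2: year(1) + near(1) + star(1) = 3 ✓
Line 3: wandering(3) + shrine(1) + starts(1) = 5 ✓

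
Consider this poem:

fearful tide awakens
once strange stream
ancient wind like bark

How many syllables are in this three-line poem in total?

14

Line 1: fearful (2), tide (1), awakens (3) → 6
Line 2: once (1), strange (1), stream (1) → 3
Line 3: ancient (2), wind (1), like (1), bark (1) → 5
Total: 6 + 3 + 5 = 14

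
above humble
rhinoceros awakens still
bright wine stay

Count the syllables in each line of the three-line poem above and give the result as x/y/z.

4/8/3

Line 1: above(2) + humble(2) = 4
Line 2: rhinoceros(4) + awakens(3) + still(1) = 8
Line 3: bright(1) + wine(1) + stay(1) = 3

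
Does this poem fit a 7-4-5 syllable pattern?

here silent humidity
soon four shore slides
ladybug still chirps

Line 1: here (1), silent (2), humidity (4) → 7 ✓
Line 2: soon (1), four (1), shore (1), slides (1) → 4 ✓
Line 3: ladybug (3), still (1), chirps (1) → 5 ✓

Yes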